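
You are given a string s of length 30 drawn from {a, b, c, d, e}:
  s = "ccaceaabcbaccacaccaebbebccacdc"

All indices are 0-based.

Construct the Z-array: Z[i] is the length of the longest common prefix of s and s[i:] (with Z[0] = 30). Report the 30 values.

Z[0]=30
i=1: outside box; Z[1]=1 scan→box=[1,2)
i=2: outside box; Z[2]=0
i=3: outside box; Z[3]=1 scan→box=[3,4)
i=4: outside box; Z[4]=0
i=5: outside box; Z[5]=0
i=6: outside box; Z[6]=0
i=7: outside box; Z[7]=0
i=8: outside box; Z[8]=1 scan→box=[8,9)
i=9: outside box; Z[9]=0
i=10: outside box; Z[10]=0
i=11: outside box; Z[11]=4 scan→box=[11,15)
i=12: min(r-i=3, Z[1]=1)=1; Z[12]=1
i=13: min(r-i=2, Z[2]=0)=0; Z[13]=0
i=14: min(r-i=1, Z[3]=1)=1; Z[14]=1
i=15: outside box; Z[15]=0
i=16: outside box; Z[16]=3 scan→box=[16,19)
i=17: min(r-i=2, Z[1]=1)=1; Z[17]=1
i=18: min(r-i=1, Z[2]=0)=0; Z[18]=0
i=19: outside box; Z[19]=0
i=20: outside box; Z[20]=0
i=21: outside box; Z[21]=0
i=22: outside box; Z[22]=0
i=23: outside box; Z[23]=0
i=24: outside box; Z[24]=4 scan→box=[24,28)
i=25: min(r-i=3, Z[1]=1)=1; Z[25]=1
i=26: min(r-i=2, Z[2]=0)=0; Z[26]=0
i=27: min(r-i=1, Z[3]=1)=1; Z[27]=1
i=28: outside box; Z[28]=0
i=29: outside box; Z[29]=1 scan→box=[29,30)

[30, 1, 0, 1, 0, 0, 0, 0, 1, 0, 0, 4, 1, 0, 1, 0, 3, 1, 0, 0, 0, 0, 0, 0, 4, 1, 0, 1, 0, 1]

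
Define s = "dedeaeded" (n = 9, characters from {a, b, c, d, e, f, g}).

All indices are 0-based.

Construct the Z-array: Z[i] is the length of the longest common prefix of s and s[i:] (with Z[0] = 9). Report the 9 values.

[9, 0, 2, 0, 0, 0, 3, 0, 1]

Z[0]=9
i=1: outside box; Z[1]=0
i=2: outside box; Z[2]=2 grow→box=[2,4)
i=3: min(r-i=1, Z[1]=0)=0; Z[3]=0
i=4: outside box; Z[4]=0
i=5: outside box; Z[5]=0
i=6: outside box; Z[6]=3 grow→box=[6,9)
i=7: min(r-i=2, Z[1]=0)=0; Z[7]=0
i=8: min(r-i=1, Z[2]=2)=1; Z[8]=1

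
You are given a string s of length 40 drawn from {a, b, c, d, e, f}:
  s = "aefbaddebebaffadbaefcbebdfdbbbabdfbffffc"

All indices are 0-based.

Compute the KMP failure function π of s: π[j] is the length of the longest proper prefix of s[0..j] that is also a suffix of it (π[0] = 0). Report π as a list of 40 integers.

π[0] = 0
j=1 s[j]='e': π[1]=0 (border '')
j=2 s[j]='f': π[2]=0 (border '')
j=3 s[j]='b': π[3]=0 (border '')
j=4 s[j]='a': π[4]=1 (border 'a')
j=5 s[j]='d': k: 1→0; π[5]=0 (border '')
j=6 s[j]='d': π[6]=0 (border '')
j=7 s[j]='e': π[7]=0 (border '')
j=8 s[j]='b': π[8]=0 (border '')
j=9 s[j]='e': π[9]=0 (border '')
j=10 s[j]='b': π[10]=0 (border '')
j=11 s[j]='a': π[11]=1 (border 'a')
j=12 s[j]='f': k: 1→0; π[12]=0 (border '')
j=13 s[j]='f': π[13]=0 (border '')
j=14 s[j]='a': π[14]=1 (border 'a')
j=15 s[j]='d': k: 1→0; π[15]=0 (border '')
j=16 s[j]='b': π[16]=0 (border '')
j=17 s[j]='a': π[17]=1 (border 'a')
j=18 s[j]='e': π[18]=2 (border 'ae')
j=19 s[j]='f': π[19]=3 (border 'aef')
j=20 s[j]='c': k: 3→0; π[20]=0 (border '')
j=21 s[j]='b': π[21]=0 (border '')
j=22 s[j]='e': π[22]=0 (border '')
j=23 s[j]='b': π[23]=0 (border '')
j=24 s[j]='d': π[24]=0 (border '')
j=25 s[j]='f': π[25]=0 (border '')
j=26 s[j]='d': π[26]=0 (border '')
j=27 s[j]='b': π[27]=0 (border '')
j=28 s[j]='b': π[28]=0 (border '')
j=29 s[j]='b': π[29]=0 (border '')
j=30 s[j]='a': π[30]=1 (border 'a')
j=31 s[j]='b': k: 1→0; π[31]=0 (border '')
j=32 s[j]='d': π[32]=0 (border '')
j=33 s[j]='f': π[33]=0 (border '')
j=34 s[j]='b': π[34]=0 (border '')
j=35 s[j]='f': π[35]=0 (border '')
j=36 s[j]='f': π[36]=0 (border '')
j=37 s[j]='f': π[37]=0 (border '')
j=38 s[j]='f': π[38]=0 (border '')
j=39 s[j]='c': π[39]=0 (border '')

[0, 0, 0, 0, 1, 0, 0, 0, 0, 0, 0, 1, 0, 0, 1, 0, 0, 1, 2, 3, 0, 0, 0, 0, 0, 0, 0, 0, 0, 0, 1, 0, 0, 0, 0, 0, 0, 0, 0, 0]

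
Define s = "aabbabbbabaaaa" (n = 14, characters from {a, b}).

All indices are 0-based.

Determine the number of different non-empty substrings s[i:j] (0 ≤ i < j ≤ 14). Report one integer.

rank→(start, suffix):
  0 → (13, 'a')
  1 → (12, 'aa')
  2 → (11, 'aaa')
  3 → (10, 'aaaa')
  4 → (0, 'aabbabbbabaaaa')
  5 → (8, 'abaaaa')
  6 → (1, 'abbabbbabaaaa')
  7 → (4, 'abbbabaaaa')
  8 → (9, 'baaaa')
  9 → (7, 'babaaaa')
  10 → (3, 'babbbabaaaa')
  11 → (6, 'bbabaaaa')
  12 → (2, 'bbabbbabaaaa')
  13 → (5, 'bbbabaaaa')

SA = [13, 12, 11, 10, 0, 8, 1, 4, 9, 7, 3, 6, 2, 5]
i: (SA[i-1],SA[i]) lcp shared
  1: (13,12) 1 'a'
  2: (12,11) 2 'aa'
  3: (11,10) 3 'aaa'
  4: (10,0) 2 'aa'
  5: (0,8) 1 'a'
  6: (8,1) 2 'ab'
  7: (1,4) 3 'abb'
  8: (4,9) 0 ''
  9: (9,7) 2 'ba'
  10: (7,3) 3 'bab'
  11: (3,6) 1 'b'
  12: (6,2) 4 'bbab'
  13: (2,5) 2 'bb'

n(n+1)/2 = 14·15/2 = 105
Σ LCP = 0 + 1 + 2 + 3 + 2 + 1 + 2 + 3 + 0 + 2 + 3 + 1 + 4 + 2 = 26
distinct = 105 − 26 = 79

79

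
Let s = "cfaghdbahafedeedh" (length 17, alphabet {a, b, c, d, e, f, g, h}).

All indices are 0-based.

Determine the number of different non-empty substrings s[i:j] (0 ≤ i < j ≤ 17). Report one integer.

143

rank | idx | suffix
   0 |   9 | afedeedh
   1 |   2 | aghdbahafedeedh
   2 |   7 | ahafedeedh
   3 |   6 | bahafedeedh
   4 |   0 | cfaghdbahafedeedh
   5 |   5 | dbahafedeedh
   6 |  12 | deedh
   7 |  15 | dh
   8 |  11 | edeedh
   9 |  14 | edh
  10 |  13 | eedh
  11 |   1 | faghdbahafedeedh
  12 |  10 | fedeedh
  13 |   3 | ghdbahafedeedh
  14 |  16 | h
  15 |   8 | hafedeedh
  16 |   4 | hdbahafedeedh

SA = [9, 2, 7, 6, 0, 5, 12, 15, 11, 14, 13, 1, 10, 3, 16, 8, 4]
rank  pair      lcp
   1  s[9:],s[2:]  1  'a'
   2  s[2:],s[7:]  1  'a'
   3  s[7:],s[6:]  0  ''
   4  s[6:],s[0:]  0  ''
   5  s[0:],s[5:]  0  ''
   6  s[5:],s[12:]  1  'd'
   7  s[12:],s[15:]  1  'd'
   8  s[15:],s[11:]  0  ''
   9  s[11:],s[14:]  2  'ed'
  10  s[14:],s[13:]  1  'e'
  11  s[13:],s[1:]  0  ''
  12  s[1:],s[10:]  1  'f'
  13  s[10:],s[3:]  0  ''
  14  s[3:],s[16:]  0  ''
  15  s[16:],s[8:]  1  'h'
  16  s[8:],s[4:]  1  'h'

n(n+1)/2 = 17·18/2 = 153
Σ LCP = 0 + 1 + 1 + 0 + 0 + 0 + 1 + 1 + 0 + 2 + 1 + 0 + 1 + 0 + 0 + 1 + 1 = 10
distinct = 153 − 10 = 143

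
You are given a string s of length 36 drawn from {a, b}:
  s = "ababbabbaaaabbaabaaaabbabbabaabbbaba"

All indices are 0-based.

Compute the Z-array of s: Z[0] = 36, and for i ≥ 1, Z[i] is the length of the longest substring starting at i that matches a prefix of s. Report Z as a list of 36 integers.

[36, 0, 2, 0, 0, 2, 0, 0, 1, 1, 1, 2, 0, 0, 1, 3, 0, 1, 1, 1, 2, 0, 0, 2, 0, 0, 3, 0, 1, 2, 0, 0, 0, 3, 0, 1]

Z[0]=36
i=1: fresh scan; Z[1]=0
i=2: fresh scan; Z[2]=2 scan→box=[2,4)
i=3: min(r-i=1, Z[1]=0)=0; Z[3]=0
i=4: fresh scan; Z[4]=0
i=5: fresh scan; Z[5]=2 scan→box=[5,7)
i=6: min(r-i=1, Z[1]=0)=0; Z[6]=0
i=7: fresh scan; Z[7]=0
i=8: fresh scan; Z[8]=1 scan→box=[8,9)
i=9: fresh scan; Z[9]=1 scan→box=[9,10)
i=10: fresh scan; Z[10]=1 scan→box=[10,11)
i=11: fresh scan; Z[11]=2 scan→box=[11,13)
i=12: min(r-i=1, Z[1]=0)=0; Z[12]=0
i=13: fresh scan; Z[13]=0
i=14: fresh scan; Z[14]=1 scan→box=[14,15)
i=15: fresh scan; Z[15]=3 scan→box=[15,18)
i=16: min(r-i=2, Z[1]=0)=0; Z[16]=0
i=17: min(r-i=1, Z[2]=2)=1; Z[17]=1
i=18: fresh scan; Z[18]=1 scan→box=[18,19)
i=19: fresh scan; Z[19]=1 scan→box=[19,20)
i=20: fresh scan; Z[20]=2 scan→box=[20,22)
i=21: min(r-i=1, Z[1]=0)=0; Z[21]=0
i=22: fresh scan; Z[22]=0
i=23: fresh scan; Z[23]=2 scan→box=[23,25)
i=24: min(r-i=1, Z[1]=0)=0; Z[24]=0
i=25: fresh scan; Z[25]=0
i=26: fresh scan; Z[26]=3 scan→box=[26,29)
i=27: min(r-i=2, Z[1]=0)=0; Z[27]=0
i=28: min(r-i=1, Z[2]=2)=1; Z[28]=1
i=29: fresh scan; Z[29]=2 scan→box=[29,31)
i=30: min(r-i=1, Z[1]=0)=0; Z[30]=0
i=31: fresh scan; Z[31]=0
i=32: fresh scan; Z[32]=0
i=33: fresh scan; Z[33]=3 scan→box=[33,36)
i=34: min(r-i=2, Z[1]=0)=0; Z[34]=0
i=35: min(r-i=1, Z[2]=2)=1; Z[35]=1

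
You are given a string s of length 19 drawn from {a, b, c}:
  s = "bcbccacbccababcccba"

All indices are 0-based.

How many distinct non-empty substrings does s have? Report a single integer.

rank→(start, suffix):
  0 → (18, 'a')
  1 → (10, 'ababcccba')
  2 → (12, 'abcccba')
  3 → (5, 'acbccababcccba')
  4 → (17, 'ba')
  5 → (11, 'babcccba')
  6 → (0, 'bcbccacbccababcccba')
  7 → (7, 'bccababcccba')
  8 → (2, 'bccacbccababcccba')
  9 → (13, 'bcccba')
  10 → (9, 'cababcccba')
  11 → (4, 'cacbccababcccba')
  12 → (16, 'cba')
  13 → (6, 'cbccababcccba')
  14 → (1, 'cbccacbccababcccba')
  15 → (8, 'ccababcccba')
  16 → (3, 'ccacbccababcccba')
  17 → (15, 'ccba')
  18 → (14, 'cccba')

SA = [18, 10, 12, 5, 17, 11, 0, 7, 2, 13, 9, 4, 16, 6, 1, 8, 3, 15, 14]
rank  pair      lcp
   1  s[18:],s[10:]  1  'a'
   2  s[10:],s[12:]  2  'ab'
   3  s[12:],s[5:]  1  'a'
   4  s[5:],s[17:]  0  ''
   5  s[17:],s[11:]  2  'ba'
   6  s[11:],s[0:]  1  'b'
   7  s[0:],s[7:]  2  'bc'
   8  s[7:],s[2:]  4  'bcca'
   9  s[2:],s[13:]  3  'bcc'
  10  s[13:],s[9:]  0  ''
  11  s[9:],s[4:]  2  'ca'
  12  s[4:],s[16:]  1  'c'
  13  s[16:],s[6:]  2  'cb'
  14  s[6:],s[1:]  5  'cbcca'
  15  s[1:],s[8:]  1  'c'
  16  s[8:],s[3:]  3  'cca'
  17  s[3:],s[15:]  2  'cc'
  18  s[15:],s[14:]  2  'cc'

n(n+1)/2 = 19·20/2 = 190
Σ LCP = 0 + 1 + 2 + 1 + 0 + 2 + 1 + 2 + 4 + 3 + 0 + 2 + 1 + 2 + 5 + 1 + 3 + 2 + 2 = 34
distinct = 190 − 34 = 156

156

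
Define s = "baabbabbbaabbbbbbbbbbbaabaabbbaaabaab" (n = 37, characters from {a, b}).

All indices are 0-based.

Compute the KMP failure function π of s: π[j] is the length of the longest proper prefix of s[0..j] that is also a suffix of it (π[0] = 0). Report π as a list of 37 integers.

[0, 0, 0, 1, 1, 2, 1, 1, 1, 2, 3, 4, 5, 1, 1, 1, 1, 1, 1, 1, 1, 1, 2, 3, 4, 2, 3, 4, 5, 1, 2, 3, 0, 1, 2, 3, 4]

π[0] = 0
j=1 s[j]='a': π[1]=0 (border '')
j=2 s[j]='a': π[2]=0 (border '')
j=3 s[j]='b': π[3]=1 (border 'b')
j=4 s[j]='b': k: 1→0; π[4]=1 (border 'b')
j=5 s[j]='a': π[5]=2 (border 'ba')
j=6 s[j]='b': k: 2→0; π[6]=1 (border 'b')
j=7 s[j]='b': k: 1→0; π[7]=1 (border 'b')
j=8 s[j]='b': k: 1→0; π[8]=1 (border 'b')
j=9 s[j]='a': π[9]=2 (border 'ba')
j=10 s[j]='a': π[10]=3 (border 'baa')
j=11 s[j]='b': π[11]=4 (border 'baab')
j=12 s[j]='b': π[12]=5 (border 'baabb')
j=13 s[j]='b': k: 5→1→0; π[13]=1 (border 'b')
j=14 s[j]='b': k: 1→0; π[14]=1 (border 'b')
j=15 s[j]='b': k: 1→0; π[15]=1 (border 'b')
j=16 s[j]='b': k: 1→0; π[16]=1 (border 'b')
j=17 s[j]='b': k: 1→0; π[17]=1 (border 'b')
j=18 s[j]='b': k: 1→0; π[18]=1 (border 'b')
j=19 s[j]='b': k: 1→0; π[19]=1 (border 'b')
j=20 s[j]='b': k: 1→0; π[20]=1 (border 'b')
j=21 s[j]='b': k: 1→0; π[21]=1 (border 'b')
j=22 s[j]='a': π[22]=2 (border 'ba')
j=23 s[j]='a': π[23]=3 (border 'baa')
j=24 s[j]='b': π[24]=4 (border 'baab')
j=25 s[j]='a': k: 4→1; π[25]=2 (border 'ba')
j=26 s[j]='a': π[26]=3 (border 'baa')
j=27 s[j]='b': π[27]=4 (border 'baab')
j=28 s[j]='b': π[28]=5 (border 'baabb')
j=29 s[j]='b': k: 5→1→0; π[29]=1 (border 'b')
j=30 s[j]='a': π[30]=2 (border 'ba')
j=31 s[j]='a': π[31]=3 (border 'baa')
j=32 s[j]='a': k: 3→0; π[32]=0 (border '')
j=33 s[j]='b': π[33]=1 (border 'b')
j=34 s[j]='a': π[34]=2 (border 'ba')
j=35 s[j]='a': π[35]=3 (border 'baa')
j=36 s[j]='b': π[36]=4 (border 'baab')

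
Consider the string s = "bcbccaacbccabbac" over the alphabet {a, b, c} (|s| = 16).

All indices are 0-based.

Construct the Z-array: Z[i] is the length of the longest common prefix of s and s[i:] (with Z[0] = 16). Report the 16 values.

Z[0]=16
i=1: fresh scan; Z[1]=0
i=2: fresh scan; Z[2]=2 extend→box=[2,4)
i=3: min(r-i=1, Z[1]=0)=0; Z[3]=0
i=4: fresh scan; Z[4]=0
i=5: fresh scan; Z[5]=0
i=6: fresh scan; Z[6]=0
i=7: fresh scan; Z[7]=0
i=8: fresh scan; Z[8]=2 extend→box=[8,10)
i=9: min(r-i=1, Z[1]=0)=0; Z[9]=0
i=10: fresh scan; Z[10]=0
i=11: fresh scan; Z[11]=0
i=12: fresh scan; Z[12]=1 extend→box=[12,13)
i=13: fresh scan; Z[13]=1 extend→box=[13,14)
i=14: fresh scan; Z[14]=0
i=15: fresh scan; Z[15]=0

[16, 0, 2, 0, 0, 0, 0, 0, 2, 0, 0, 0, 1, 1, 0, 0]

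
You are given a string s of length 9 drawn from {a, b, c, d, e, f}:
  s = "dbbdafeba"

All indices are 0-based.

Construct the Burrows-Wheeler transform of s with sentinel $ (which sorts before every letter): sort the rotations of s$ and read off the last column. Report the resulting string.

abdedbb$fa

rank  rotation    last
    0  $dbbdafeba  a
    1  a$dbbdafeb  b
    2  afeba$dbbd  d
    3  ba$dbbdafe  e
    4  bbdafeba$d  d
    5  bdafeba$db  b
    6  dafeba$dbb  b
    7  dbbdafeba$  $
    8  eba$dbbdaf  f
    9  feba$dbbda  a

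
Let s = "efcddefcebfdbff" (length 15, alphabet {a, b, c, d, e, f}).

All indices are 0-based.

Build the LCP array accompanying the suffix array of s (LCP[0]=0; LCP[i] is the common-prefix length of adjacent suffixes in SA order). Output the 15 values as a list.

sorted suffixes:
  #0 SA[0]=9  'bfdbff'
  #1 SA[1]=12  'bff'
  #2 SA[2]=2  'cddefcebfdbff'
  #3 SA[3]=7  'cebfdbff'
  #4 SA[4]=11  'dbff'
  #5 SA[5]=3  'ddefcebfdbff'
  #6 SA[6]=4  'defcebfdbff'
  #7 SA[7]=8  'ebfdbff'
  #8 SA[8]=0  'efcddefcebfdbff'
  #9 SA[9]=5  'efcebfdbff'
  #10 SA[10]=14  'f'
  #11 SA[11]=1  'fcddefcebfdbff'
  #12 SA[12]=6  'fcebfdbff'
  #13 SA[13]=10  'fdbff'
  #14 SA[14]=13  'ff'

SA = [9, 12, 2, 7, 11, 3, 4, 8, 0, 5, 14, 1, 6, 10, 13]
i: (SA[i-1],SA[i]) lcp shared
  1: (9,12) 2 'bf'
  2: (12,2) 0 ''
  3: (2,7) 1 'c'
  4: (7,11) 0 ''
  5: (11,3) 1 'd'
  6: (3,4) 1 'd'
  7: (4,8) 0 ''
  8: (8,0) 1 'e'
  9: (0,5) 3 'efc'
  10: (5,14) 0 ''
  11: (14,1) 1 'f'
  12: (1,6) 2 'fc'
  13: (6,10) 1 'f'
  14: (10,13) 1 'f'

[0, 2, 0, 1, 0, 1, 1, 0, 1, 3, 0, 1, 2, 1, 1]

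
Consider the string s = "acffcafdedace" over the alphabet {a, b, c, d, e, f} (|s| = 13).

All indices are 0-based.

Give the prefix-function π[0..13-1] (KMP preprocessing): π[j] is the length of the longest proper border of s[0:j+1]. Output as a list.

[0, 0, 0, 0, 0, 1, 0, 0, 0, 0, 1, 2, 0]

π[0] = 0
j=1 s[j]='c': π[1]=0 (border '')
j=2 s[j]='f': π[2]=0 (border '')
j=3 s[j]='f': π[3]=0 (border '')
j=4 s[j]='c': π[4]=0 (border '')
j=5 s[j]='a': π[5]=1 (border 'a')
j=6 s[j]='f': k: 1→0; π[6]=0 (border '')
j=7 s[j]='d': π[7]=0 (border '')
j=8 s[j]='e': π[8]=0 (border '')
j=9 s[j]='d': π[9]=0 (border '')
j=10 s[j]='a': π[10]=1 (border 'a')
j=11 s[j]='c': π[11]=2 (border 'ac')
j=12 s[j]='e': k: 2→0; π[12]=0 (border '')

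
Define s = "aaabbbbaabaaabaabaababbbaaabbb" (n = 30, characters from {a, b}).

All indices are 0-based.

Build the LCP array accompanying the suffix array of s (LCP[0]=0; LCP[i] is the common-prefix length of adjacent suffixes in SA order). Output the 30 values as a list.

[0, 4, 6, 2, 5, 7, 4, 3, 5, 1, 4, 6, 3, 2, 4, 4, 0, 1, 5, 3, 6, 5, 2, 1, 2, 4, 2, 3, 5, 3]

rank | idx | suffix
   0 |  10 | aaabaabaababbbaaabbb
   1 |  24 | aaabbb
   2 |   0 | aaabbbbaabaaabaabaababbbaaabbb
   3 |   7 | aabaaabaabaababbbaaabbb
   4 |  11 | aabaabaababbbaaabbb
   5 |  14 | aabaababbbaaabbb
   6 |  17 | aababbbaaabbb
   7 |  25 | aabbb
   8 |   1 | aabbbbaabaaabaabaababbbaaabbb
   9 |   8 | abaaabaabaababbbaaabbb
  10 |  12 | abaabaababbbaaabbb
  11 |  15 | abaababbbaaabbb
  12 |  18 | ababbbaaabbb
  13 |  26 | abbb
  14 |  20 | abbbaaabbb
  15 |   2 | abbbbaabaaabaabaababbbaaabbb
  16 |  29 | b
  17 |   9 | baaabaabaababbbaaabbb
  18 |  23 | baaabbb
  19 |   6 | baabaaabaabaababbbaaabbb
  20 |  13 | baabaababbbaaabbb
  21 |  16 | baababbbaaabbb
  22 |  19 | babbbaaabbb
  23 |  28 | bb
  24 |  22 | bbaaabbb
  25 |   5 | bbaabaaabaabaababbbaaabbb
  26 |  27 | bbb
  27 |  21 | bbbaaabbb
  28 |   4 | bbbaabaaabaabaababbbaaabbb
  29 |   3 | bbbbaabaaabaabaababbbaaabbb

SA = [10, 24, 0, 7, 11, 14, 17, 25, 1, 8, 12, 15, 18, 26, 20, 2, 29, 9, 23, 6, 13, 16, 19, 28, 22, 5, 27, 21, 4, 3]
i: (SA[i-1],SA[i]) lcp shared
  1: (10,24) 4 'aaab'
  2: (24,0) 6 'aaabbb'
  3: (0,7) 2 'aa'
  4: (7,11) 5 'aabaa'
  5: (11,14) 7 'aabaaba'
  6: (14,17) 4 'aaba'
  7: (17,25) 3 'aab'
  8: (25,1) 5 'aabbb'
  9: (1,8) 1 'a'
  10: (8,12) 4 'abaa'
  11: (12,15) 6 'abaaba'
  12: (15,18) 3 'aba'
  13: (18,26) 2 'ab'
  14: (26,20) 4 'abbb'
  15: (20,2) 4 'abbb'
  16: (2,29) 0 ''
  17: (29,9) 1 'b'
  18: (9,23) 5 'baaab'
  19: (23,6) 3 'baa'
  20: (6,13) 6 'baabaa'
  21: (13,16) 5 'baaba'
  22: (16,19) 2 'ba'
  23: (19,28) 1 'b'
  24: (28,22) 2 'bb'
  25: (22,5) 4 'bbaa'
  26: (5,27) 2 'bb'
  27: (27,21) 3 'bbb'
  28: (21,4) 5 'bbbaa'
  29: (4,3) 3 'bbb'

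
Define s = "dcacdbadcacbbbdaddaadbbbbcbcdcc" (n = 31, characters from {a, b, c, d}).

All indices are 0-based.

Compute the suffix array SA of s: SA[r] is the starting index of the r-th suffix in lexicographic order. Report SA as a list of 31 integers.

rank→(start, suffix):
  0 → (18, 'aadbbbbcbcdcc')
  1 → (9, 'acbbbdaddaadbbbbcbcdcc')
  2 → (2, 'acdbadcacbbbdaddaadbbbbcbcdcc')
  3 → (19, 'adbbbbcbcdcc')
  4 → (6, 'adcacbbbdaddaadbbbbcbcdcc')
  5 → (15, 'addaadbbbbcbcdcc')
  6 → (5, 'badcacbbbdaddaadbbbbcbcdcc')
  7 → (21, 'bbbbcbcdcc')
  8 → (22, 'bbbcbcdcc')
  9 → (11, 'bbbdaddaadbbbbcbcdcc')
  10 → (23, 'bbcbcdcc')
  11 → (12, 'bbdaddaadbbbbcbcdcc')
  12 → (24, 'bcbcdcc')
  13 → (26, 'bcdcc')
  14 → (13, 'bdaddaadbbbbcbcdcc')
  15 → (30, 'c')
  16 → (8, 'cacbbbdaddaadbbbbcbcdcc')
  17 → (1, 'cacdbadcacbbbdaddaadbbbbcbcdcc')
  18 → (10, 'cbbbdaddaadbbbbcbcdcc')
  19 → (25, 'cbcdcc')
  20 → (29, 'cc')
  21 → (3, 'cdbadcacbbbdaddaadbbbbcbcdcc')
  22 → (27, 'cdcc')
  23 → (17, 'daadbbbbcbcdcc')
  24 → (14, 'daddaadbbbbcbcdcc')
  25 → (4, 'dbadcacbbbdaddaadbbbbcbcdcc')
  26 → (20, 'dbbbbcbcdcc')
  27 → (7, 'dcacbbbdaddaadbbbbcbcdcc')
  28 → (0, 'dcacdbadcacbbbdaddaadbbbbcbcdcc')
  29 → (28, 'dcc')
  30 → (16, 'ddaadbbbbcbcdcc')

[18, 9, 2, 19, 6, 15, 5, 21, 22, 11, 23, 12, 24, 26, 13, 30, 8, 1, 10, 25, 29, 3, 27, 17, 14, 4, 20, 7, 0, 28, 16]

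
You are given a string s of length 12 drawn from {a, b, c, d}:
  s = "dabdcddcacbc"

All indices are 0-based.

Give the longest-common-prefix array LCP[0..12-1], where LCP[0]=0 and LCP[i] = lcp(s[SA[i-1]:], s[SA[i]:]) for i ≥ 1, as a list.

[0, 1, 0, 1, 0, 1, 1, 1, 0, 1, 2, 1]

rank→(start, suffix):
  0 → (1, 'abdcddcacbc')
  1 → (8, 'acbc')
  2 → (10, 'bc')
  3 → (2, 'bdcddcacbc')
  4 → (11, 'c')
  5 → (7, 'cacbc')
  6 → (9, 'cbc')
  7 → (4, 'cddcacbc')
  8 → (0, 'dabdcddcacbc')
  9 → (6, 'dcacbc')
  10 → (3, 'dcddcacbc')
  11 → (5, 'ddcacbc')

SA = [1, 8, 10, 2, 11, 7, 9, 4, 0, 6, 3, 5]
[i] adj suffixes → lcp
  [1] 1/8 → 1 ('a')
  [2] 8/10 → 0 ('')
  [3] 10/2 → 1 ('b')
  [4] 2/11 → 0 ('')
  [5] 11/7 → 1 ('c')
  [6] 7/9 → 1 ('c')
  [7] 9/4 → 1 ('c')
  [8] 4/0 → 0 ('')
  [9] 0/6 → 1 ('d')
  [10] 6/3 → 2 ('dc')
  [11] 3/5 → 1 ('d')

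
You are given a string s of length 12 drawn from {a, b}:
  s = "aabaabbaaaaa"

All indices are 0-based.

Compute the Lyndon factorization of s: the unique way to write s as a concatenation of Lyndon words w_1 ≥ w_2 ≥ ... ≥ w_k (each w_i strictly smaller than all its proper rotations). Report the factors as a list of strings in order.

emit factor 1: 'aabaabb' (i=0, period=7)
emit factor 2: 'a' (i=7, period=1)
emit factor 3: 'a' (i=8, period=1)
emit factor 4: 'a' (i=9, period=1)
emit factor 5: 'a' (i=10, period=1)
emit factor 6: 'a' (i=11, period=1)

["aabaabb", "a", "a", "a", "a", "a"]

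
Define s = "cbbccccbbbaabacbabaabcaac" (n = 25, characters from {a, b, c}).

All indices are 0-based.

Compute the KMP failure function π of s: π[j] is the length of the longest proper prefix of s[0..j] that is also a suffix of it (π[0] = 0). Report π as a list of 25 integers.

π[0] = 0
j=1 s[j]='b': π[1]=0 (border '')
j=2 s[j]='b': π[2]=0 (border '')
j=3 s[j]='c': π[3]=1 (border 'c')
j=4 s[j]='c': k: 1→0; π[4]=1 (border 'c')
j=5 s[j]='c': k: 1→0; π[5]=1 (border 'c')
j=6 s[j]='c': k: 1→0; π[6]=1 (border 'c')
j=7 s[j]='b': π[7]=2 (border 'cb')
j=8 s[j]='b': π[8]=3 (border 'cbb')
j=9 s[j]='b': k: 3→0; π[9]=0 (border '')
j=10 s[j]='a': π[10]=0 (border '')
j=11 s[j]='a': π[11]=0 (border '')
j=12 s[j]='b': π[12]=0 (border '')
j=13 s[j]='a': π[13]=0 (border '')
j=14 s[j]='c': π[14]=1 (border 'c')
j=15 s[j]='b': π[15]=2 (border 'cb')
j=16 s[j]='a': k: 2→0; π[16]=0 (border '')
j=17 s[j]='b': π[17]=0 (border '')
j=18 s[j]='a': π[18]=0 (border '')
j=19 s[j]='a': π[19]=0 (border '')
j=20 s[j]='b': π[20]=0 (border '')
j=21 s[j]='c': π[21]=1 (border 'c')
j=22 s[j]='a': k: 1→0; π[22]=0 (border '')
j=23 s[j]='a': π[23]=0 (border '')
j=24 s[j]='c': π[24]=1 (border 'c')

[0, 0, 0, 1, 1, 1, 1, 2, 3, 0, 0, 0, 0, 0, 1, 2, 0, 0, 0, 0, 0, 1, 0, 0, 1]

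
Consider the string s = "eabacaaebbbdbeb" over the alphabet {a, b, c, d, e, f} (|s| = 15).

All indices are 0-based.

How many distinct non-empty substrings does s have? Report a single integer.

rank | idx | suffix
   0 |   5 | aaebbbdbeb
   1 |   1 | abacaaebbbdbeb
   2 |   3 | acaaebbbdbeb
   3 |   6 | aebbbdbeb
   4 |  14 | b
   5 |   2 | bacaaebbbdbeb
   6 |   8 | bbbdbeb
   7 |   9 | bbdbeb
   8 |  10 | bdbeb
   9 |  12 | beb
  10 |   4 | caaebbbdbeb
  11 |  11 | dbeb
  12 |   0 | eabacaaebbbdbeb
  13 |  13 | eb
  14 |   7 | ebbbdbeb

SA = [5, 1, 3, 6, 14, 2, 8, 9, 10, 12, 4, 11, 0, 13, 7]
rank  pair      lcp
   1  s[5:],s[1:]  1  'a'
   2  s[1:],s[3:]  1  'a'
   3  s[3:],s[6:]  1  'a'
   4  s[6:],s[14:]  0  ''
   5  s[14:],s[2:]  1  'b'
   6  s[2:],s[8:]  1  'b'
   7  s[8:],s[9:]  2  'bb'
   8  s[9:],s[10:]  1  'b'
   9  s[10:],s[12:]  1  'b'
  10  s[12:],s[4:]  0  ''
  11  s[4:],s[11:]  0  ''
  12  s[11:],s[0:]  0  ''
  13  s[0:],s[13:]  1  'e'
  14  s[13:],s[7:]  2  'eb'

n(n+1)/2 = 15·16/2 = 120
Σ LCP = 0 + 1 + 1 + 1 + 0 + 1 + 1 + 2 + 1 + 1 + 0 + 0 + 0 + 1 + 2 = 12
distinct = 120 − 12 = 108

108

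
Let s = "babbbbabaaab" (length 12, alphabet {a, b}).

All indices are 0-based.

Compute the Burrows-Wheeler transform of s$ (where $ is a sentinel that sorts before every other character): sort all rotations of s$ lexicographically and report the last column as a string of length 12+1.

rank  rotation       last
    0  $babbbbabaaab  b
    1  aaab$babbbbab  b
    2  aab$babbbbaba  a
    3  ab$babbbbabaa  a
    4  abaaab$babbbb  b
    5  abbbbabaaab$b  b
    6  b$babbbbabaaa  a
    7  baaab$babbbba  a
    8  babaaab$babbb  b
    9  babbbbabaaab$  $
   10  bbabaaab$babb  b
   11  bbbabaaab$bab  b
   12  bbbbabaaab$ba  a

bbaabbaab$bba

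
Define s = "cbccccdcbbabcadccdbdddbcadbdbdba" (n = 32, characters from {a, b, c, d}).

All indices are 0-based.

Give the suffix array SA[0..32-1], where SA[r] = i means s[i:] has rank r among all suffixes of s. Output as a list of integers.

rank→(start, suffix):
  0 → (31, 'a')
  1 → (10, 'abcadccdbdddbcadbdbdba')
  2 → (24, 'adbdbdba')
  3 → (13, 'adccdbdddbcadbdbdba')
  4 → (30, 'ba')
  5 → (9, 'babcadccdbdddbcadbdbdba')
  6 → (8, 'bbabcadccdbdddbcadbdbdba')
  7 → (22, 'bcadbdbdba')
  8 → (11, 'bcadccdbdddbcadbdbdba')
  9 → (1, 'bccccdcbbabcadccdbdddbcadbdbdba')
  10 → (28, 'bdba')
  11 → (26, 'bdbdba')
  12 → (18, 'bdddbcadbdbdba')
  13 → (23, 'cadbdbdba')
  14 → (12, 'cadccdbdddbcadbdbdba')
  15 → (7, 'cbbabcadccdbdddbcadbdbdba')
  16 → (0, 'cbccccdcbbabcadccdbdddbcadbdbdba')
  17 → (2, 'ccccdcbbabcadccdbdddbcadbdbdba')
  18 → (3, 'cccdcbbabcadccdbdddbcadbdbdba')
  19 → (15, 'ccdbdddbcadbdbdba')
  20 → (4, 'ccdcbbabcadccdbdddbcadbdbdba')
  21 → (16, 'cdbdddbcadbdbdba')
  22 → (5, 'cdcbbabcadccdbdddbcadbdbdba')
  23 → (29, 'dba')
  24 → (21, 'dbcadbdbdba')
  25 → (27, 'dbdba')
  26 → (25, 'dbdbdba')
  27 → (17, 'dbdddbcadbdbdba')
  28 → (6, 'dcbbabcadccdbdddbcadbdbdba')
  29 → (14, 'dccdbdddbcadbdbdba')
  30 → (20, 'ddbcadbdbdba')
  31 → (19, 'dddbcadbdbdba')

[31, 10, 24, 13, 30, 9, 8, 22, 11, 1, 28, 26, 18, 23, 12, 7, 0, 2, 3, 15, 4, 16, 5, 29, 21, 27, 25, 17, 6, 14, 20, 19]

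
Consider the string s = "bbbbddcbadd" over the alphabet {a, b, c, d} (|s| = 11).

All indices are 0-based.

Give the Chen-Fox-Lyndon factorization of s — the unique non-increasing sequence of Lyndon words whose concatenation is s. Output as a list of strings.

emit factor 1: 'bbbbddc' (i=0, period=7)
emit factor 2: 'b' (i=7, period=1)
emit factor 3: 'add' (i=8, period=3)

["bbbbddc", "b", "add"]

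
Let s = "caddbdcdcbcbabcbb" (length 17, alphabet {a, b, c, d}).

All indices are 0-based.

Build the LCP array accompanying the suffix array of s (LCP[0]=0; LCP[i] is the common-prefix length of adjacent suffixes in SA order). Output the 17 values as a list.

sorted suffixes:
  #0 SA[0]=12  'abcbb'
  #1 SA[1]=1  'addbdcdcbcbabcbb'
  #2 SA[2]=16  'b'
  #3 SA[3]=11  'babcbb'
  #4 SA[4]=15  'bb'
  #5 SA[5]=9  'bcbabcbb'
  #6 SA[6]=13  'bcbb'
  #7 SA[7]=4  'bdcdcbcbabcbb'
  #8 SA[8]=0  'caddbdcdcbcbabcbb'
  #9 SA[9]=10  'cbabcbb'
  #10 SA[10]=14  'cbb'
  #11 SA[11]=8  'cbcbabcbb'
  #12 SA[12]=6  'cdcbcbabcbb'
  #13 SA[13]=3  'dbdcdcbcbabcbb'
  #14 SA[14]=7  'dcbcbabcbb'
  #15 SA[15]=5  'dcdcbcbabcbb'
  #16 SA[16]=2  'ddbdcdcbcbabcbb'

SA = [12, 1, 16, 11, 15, 9, 13, 4, 0, 10, 14, 8, 6, 3, 7, 5, 2]
rank  pair      lcp
   1  s[12:],s[1:]  1  'a'
   2  s[1:],s[16:]  0  ''
   3  s[16:],s[11:]  1  'b'
   4  s[11:],s[15:]  1  'b'
   5  s[15:],s[9:]  1  'b'
   6  s[9:],s[13:]  3  'bcb'
   7  s[13:],s[4:]  1  'b'
   8  s[4:],s[0:]  0  ''
   9  s[0:],s[10:]  1  'c'
  10  s[10:],s[14:]  2  'cb'
  11  s[14:],s[8:]  2  'cb'
  12  s[8:],s[6:]  1  'c'
  13  s[6:],s[3:]  0  ''
  14  s[3:],s[7:]  1  'd'
  15  s[7:],s[5:]  2  'dc'
  16  s[5:],s[2:]  1  'd'

[0, 1, 0, 1, 1, 1, 3, 1, 0, 1, 2, 2, 1, 0, 1, 2, 1]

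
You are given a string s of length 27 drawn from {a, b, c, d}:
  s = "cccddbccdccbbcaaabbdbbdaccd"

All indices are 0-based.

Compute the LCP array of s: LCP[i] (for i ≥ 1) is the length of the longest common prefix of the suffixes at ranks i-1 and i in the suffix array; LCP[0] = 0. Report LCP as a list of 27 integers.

[0, 2, 1, 1, 0, 2, 3, 1, 2, 1, 2, 0, 1, 1, 2, 2, 3, 3, 1, 2, 2, 0, 1, 1, 2, 1, 1]

rank→(start, suffix):
  0 → (14, 'aaabbdbbdaccd')
  1 → (15, 'aabbdbbdaccd')
  2 → (16, 'abbdbbdaccd')
  3 → (23, 'accd')
  4 → (11, 'bbcaaabbdbbdaccd')
  5 → (20, 'bbdaccd')
  6 → (17, 'bbdbbdaccd')
  7 → (12, 'bcaaabbdbbdaccd')
  8 → (5, 'bccdccbbcaaabbdbbdaccd')
  9 → (21, 'bdaccd')
  10 → (18, 'bdbbdaccd')
  11 → (13, 'caaabbdbbdaccd')
  12 → (10, 'cbbcaaabbdbbdaccd')
  13 → (9, 'ccbbcaaabbdbbdaccd')
  14 → (0, 'cccddbccdccbbcaaabbdbbdaccd')
  15 → (24, 'ccd')
  16 → (6, 'ccdccbbcaaabbdbbdaccd')
  17 → (1, 'ccddbccdccbbcaaabbdbbdaccd')
  18 → (25, 'cd')
  19 → (7, 'cdccbbcaaabbdbbdaccd')
  20 → (2, 'cddbccdccbbcaaabbdbbdaccd')
  21 → (26, 'd')
  22 → (22, 'daccd')
  23 → (19, 'dbbdaccd')
  24 → (4, 'dbccdccbbcaaabbdbbdaccd')
  25 → (8, 'dccbbcaaabbdbbdaccd')
  26 → (3, 'ddbccdccbbcaaabbdbbdaccd')

SA = [14, 15, 16, 23, 11, 20, 17, 12, 5, 21, 18, 13, 10, 9, 0, 24, 6, 1, 25, 7, 2, 26, 22, 19, 4, 8, 3]
rank  pair      lcp
   1  s[14:],s[15:]  2  'aa'
   2  s[15:],s[16:]  1  'a'
   3  s[16:],s[23:]  1  'a'
   4  s[23:],s[11:]  0  ''
   5  s[11:],s[20:]  2  'bb'
   6  s[20:],s[17:]  3  'bbd'
   7  s[17:],s[12:]  1  'b'
   8  s[12:],s[5:]  2  'bc'
   9  s[5:],s[21:]  1  'b'
  10  s[21:],s[18:]  2  'bd'
  11  s[18:],s[13:]  0  ''
  12  s[13:],s[10:]  1  'c'
  13  s[10:],s[9:]  1  'c'
  14  s[9:],s[0:]  2  'cc'
  15  s[0:],s[24:]  2  'cc'
  16  s[24:],s[6:]  3  'ccd'
  17  s[6:],s[1:]  3  'ccd'
  18  s[1:],s[25:]  1  'c'
  19  s[25:],s[7:]  2  'cd'
  20  s[7:],s[2:]  2  'cd'
  21  s[2:],s[26:]  0  ''
  22  s[26:],s[22:]  1  'd'
  23  s[22:],s[19:]  1  'd'
  24  s[19:],s[4:]  2  'db'
  25  s[4:],s[8:]  1  'd'
  26  s[8:],s[3:]  1  'd'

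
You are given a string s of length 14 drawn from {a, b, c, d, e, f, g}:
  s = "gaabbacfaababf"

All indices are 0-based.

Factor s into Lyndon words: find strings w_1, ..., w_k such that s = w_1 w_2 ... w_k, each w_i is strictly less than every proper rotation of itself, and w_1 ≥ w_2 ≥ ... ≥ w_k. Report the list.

["g", "aabbacf", "aababf"]

emit factor 1: 'g' (i=0, period=1)
emit factor 2: 'aabbacf' (i=1, period=7)
emit factor 3: 'aababf' (i=8, period=6)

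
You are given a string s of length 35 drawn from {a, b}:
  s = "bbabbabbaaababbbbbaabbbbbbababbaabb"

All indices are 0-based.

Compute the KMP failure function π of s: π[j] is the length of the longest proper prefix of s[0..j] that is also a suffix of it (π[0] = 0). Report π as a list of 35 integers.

[0, 1, 0, 1, 2, 3, 4, 5, 6, 0, 0, 1, 0, 1, 2, 2, 2, 2, 3, 0, 1, 2, 2, 2, 2, 2, 3, 4, 0, 1, 2, 3, 0, 1, 2]

π[0] = 0
j=1 s[j]='b': π[1]=1 (border 'b')
j=2 s[j]='a': k: 1→0; π[2]=0 (border '')
j=3 s[j]='b': π[3]=1 (border 'b')
j=4 s[j]='b': π[4]=2 (border 'bb')
j=5 s[j]='a': π[5]=3 (border 'bba')
j=6 s[j]='b': π[6]=4 (border 'bbab')
j=7 s[j]='b': π[7]=5 (border 'bbabb')
j=8 s[j]='a': π[8]=6 (border 'bbabba')
j=9 s[j]='a': k: 6→3→0; π[9]=0 (border '')
j=10 s[j]='a': π[10]=0 (border '')
j=11 s[j]='b': π[11]=1 (border 'b')
j=12 s[j]='a': k: 1→0; π[12]=0 (border '')
j=13 s[j]='b': π[13]=1 (border 'b')
j=14 s[j]='b': π[14]=2 (border 'bb')
j=15 s[j]='b': k: 2→1; π[15]=2 (border 'bb')
j=16 s[j]='b': k: 2→1; π[16]=2 (border 'bb')
j=17 s[j]='b': k: 2→1; π[17]=2 (border 'bb')
j=18 s[j]='a': π[18]=3 (border 'bba')
j=19 s[j]='a': k: 3→0; π[19]=0 (border '')
j=20 s[j]='b': π[20]=1 (border 'b')
j=21 s[j]='b': π[21]=2 (border 'bb')
j=22 s[j]='b': k: 2→1; π[22]=2 (border 'bb')
j=23 s[j]='b': k: 2→1; π[23]=2 (border 'bb')
j=24 s[j]='b': k: 2→1; π[24]=2 (border 'bb')
j=25 s[j]='b': k: 2→1; π[25]=2 (border 'bb')
j=26 s[j]='a': π[26]=3 (border 'bba')
j=27 s[j]='b': π[27]=4 (border 'bbab')
j=28 s[j]='a': k: 4→1→0; π[28]=0 (border '')
j=29 s[j]='b': π[29]=1 (border 'b')
j=30 s[j]='b': π[30]=2 (border 'bb')
j=31 s[j]='a': π[31]=3 (border 'bba')
j=32 s[j]='a': k: 3→0; π[32]=0 (border '')
j=33 s[j]='b': π[33]=1 (border 'b')
j=34 s[j]='b': π[34]=2 (border 'bb')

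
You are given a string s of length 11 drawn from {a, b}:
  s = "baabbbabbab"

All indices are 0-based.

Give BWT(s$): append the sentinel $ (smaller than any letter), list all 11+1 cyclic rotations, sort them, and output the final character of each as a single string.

rank  rotation      last
    0  $baabbbabbab  b
    1  aabbbabbab$b  b
    2  ab$baabbbabb  b
    3  abbab$baabbb  b
    4  abbbabbab$ba  a
    5  b$baabbbabba  a
    6  baabbbabbab$  $
    7  bab$baabbbab  b
    8  babbab$baabb  b
    9  bbab$baabbba  a
   10  bbabbab$baab  b
   11  bbbabbab$baa  a

bbbbaa$bbaba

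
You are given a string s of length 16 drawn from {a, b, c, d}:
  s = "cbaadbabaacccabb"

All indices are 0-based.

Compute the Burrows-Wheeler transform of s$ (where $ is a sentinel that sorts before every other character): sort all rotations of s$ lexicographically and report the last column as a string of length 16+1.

bbbbcaabacdac$caa

rank  rotation           last
    0  $cbaadbabaacccabb  b
    1  aacccabb$cbaadbab  b
    2  aadbabaacccabb$cb  b
    3  abaacccabb$cbaadb  b
    4  abb$cbaadbabaaccc  c
    5  acccabb$cbaadbaba  a
    6  adbabaacccabb$cba  a
    7  b$cbaadbabaacccab  b
    8  baacccabb$cbaadba  a
    9  baadbabaacccabb$c  c
   10  babaacccabb$cbaad  d
   11  bb$cbaadbabaaccca  a
   12  cabb$cbaadbabaacc  c
   13  cbaadbabaacccabb$  $
   14  ccabb$cbaadbabaac  c
   15  cccabb$cbaadbabaa  a
   16  dbabaacccabb$cbaa  a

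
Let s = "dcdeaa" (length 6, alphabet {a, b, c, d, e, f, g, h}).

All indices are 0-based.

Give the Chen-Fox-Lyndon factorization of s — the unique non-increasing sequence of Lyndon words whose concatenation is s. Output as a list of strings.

emit factor 1: 'd' (i=0, period=1)
emit factor 2: 'cde' (i=1, period=3)
emit factor 3: 'a' (i=4, period=1)
emit factor 4: 'a' (i=5, period=1)

["d", "cde", "a", "a"]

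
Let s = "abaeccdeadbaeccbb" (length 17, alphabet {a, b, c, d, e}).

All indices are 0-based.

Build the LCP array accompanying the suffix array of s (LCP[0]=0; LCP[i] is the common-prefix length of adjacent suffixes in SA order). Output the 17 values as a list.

rank | idx | suffix
   0 |   0 | abaeccdeadbaeccbb
   1 |   8 | adbaeccbb
   2 |  11 | aeccbb
   3 |   2 | aeccdeadbaeccbb
   4 |  16 | b
   5 |  10 | baeccbb
   6 |   1 | baeccdeadbaeccbb
   7 |  15 | bb
   8 |  14 | cbb
   9 |  13 | ccbb
  10 |   4 | ccdeadbaeccbb
  11 |   5 | cdeadbaeccbb
  12 |   9 | dbaeccbb
  13 |   6 | deadbaeccbb
  14 |   7 | eadbaeccbb
  15 |  12 | eccbb
  16 |   3 | eccdeadbaeccbb

SA = [0, 8, 11, 2, 16, 10, 1, 15, 14, 13, 4, 5, 9, 6, 7, 12, 3]
rank  pair      lcp
   1  s[0:],s[8:]  1  'a'
   2  s[8:],s[11:]  1  'a'
   3  s[11:],s[2:]  4  'aecc'
   4  s[2:],s[16:]  0  ''
   5  s[16:],s[10:]  1  'b'
   6  s[10:],s[1:]  5  'baecc'
   7  s[1:],s[15:]  1  'b'
   8  s[15:],s[14:]  0  ''
   9  s[14:],s[13:]  1  'c'
  10  s[13:],s[4:]  2  'cc'
  11  s[4:],s[5:]  1  'c'
  12  s[5:],s[9:]  0  ''
  13  s[9:],s[6:]  1  'd'
  14  s[6:],s[7:]  0  ''
  15  s[7:],s[12:]  1  'e'
  16  s[12:],s[3:]  3  'ecc'

[0, 1, 1, 4, 0, 1, 5, 1, 0, 1, 2, 1, 0, 1, 0, 1, 3]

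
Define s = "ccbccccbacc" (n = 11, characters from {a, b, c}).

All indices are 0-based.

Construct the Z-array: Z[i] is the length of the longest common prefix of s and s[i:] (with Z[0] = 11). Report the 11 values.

[11, 1, 0, 2, 2, 3, 1, 0, 0, 2, 1]

Z[0]=11
i=1: outside box; Z[1]=1 grow→box=[1,2)
i=2: outside box; Z[2]=0
i=3: outside box; Z[3]=2 grow→box=[3,5)
i=4: min(r-i=1, Z[1]=1)=1; Z[4]=2 grow→box=[4,6)
i=5: min(r-i=1, Z[1]=1)=1; Z[5]=3 grow→box=[5,8)
i=6: min(r-i=2, Z[1]=1)=1; Z[6]=1
i=7: min(r-i=1, Z[2]=0)=0; Z[7]=0
i=8: outside box; Z[8]=0
i=9: outside box; Z[9]=2 grow→box=[9,11)
i=10: min(r-i=1, Z[1]=1)=1; Z[10]=1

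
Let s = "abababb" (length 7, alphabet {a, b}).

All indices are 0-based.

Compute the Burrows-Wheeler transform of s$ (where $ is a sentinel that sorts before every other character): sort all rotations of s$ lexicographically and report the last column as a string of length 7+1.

rank  rotation  last
    0  $abababb  b
    1  abababb$  $
    2  ababb$ab  b
    3  abb$abab  b
    4  b$ababab  b
    5  bababb$a  a
    6  babb$aba  a
    7  bb$ababa  a

b$bbbaaa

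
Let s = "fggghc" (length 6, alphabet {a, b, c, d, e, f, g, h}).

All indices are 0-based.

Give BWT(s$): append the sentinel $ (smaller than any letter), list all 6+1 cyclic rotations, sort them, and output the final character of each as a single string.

ch$fggg

rank  rotation last
    0  $fggghc  c
    1  c$fgggh  h
    2  fggghc$  $
    3  ggghc$f  f
    4  gghc$fg  g
    5  ghc$fgg  g
    6  hc$fggg  g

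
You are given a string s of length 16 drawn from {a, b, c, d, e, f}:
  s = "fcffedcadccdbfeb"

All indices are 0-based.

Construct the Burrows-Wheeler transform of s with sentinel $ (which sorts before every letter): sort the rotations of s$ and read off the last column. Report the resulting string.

rank  rotation           last
    0  $fcffedcadccdbfeb  b
    1  adccdbfeb$fcffedc  c
    2  b$fcffedcadccdbfe  e
    3  bfeb$fcffedcadccd  d
    4  cadccdbfeb$fcffed  d
    5  ccdbfeb$fcffedcad  d
    6  cdbfeb$fcffedcadc  c
    7  cffedcadccdbfeb$f  f
    8  dbfeb$fcffedcadcc  c
    9  dcadccdbfeb$fcffe  e
   10  dccdbfeb$fcffedca  a
   11  eb$fcffedcadccdbf  f
   12  edcadccdbfeb$fcff  f
   13  fcffedcadccdbfeb$  $
   14  feb$fcffedcadccdb  b
   15  fedcadccdbfeb$fcf  f
   16  ffedcadccdbfeb$fc  c

bcedddcfceaff$bfc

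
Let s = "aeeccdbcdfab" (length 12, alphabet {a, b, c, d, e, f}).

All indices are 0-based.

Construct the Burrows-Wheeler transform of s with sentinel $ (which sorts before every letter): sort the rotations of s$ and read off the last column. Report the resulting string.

rank  rotation       last
    0  $aeeccdbcdfab  b
    1  ab$aeeccdbcdf  f
    2  aeeccdbcdfab$  $
    3  b$aeeccdbcdfa  a
    4  bcdfab$aeeccd  d
    5  ccdbcdfab$aee  e
    6  cdbcdfab$aeec  c
    7  cdfab$aeeccdb  b
    8  dbcdfab$aeecc  c
    9  dfab$aeeccdbc  c
   10  eccdbcdfab$ae  e
   11  eeccdbcdfab$a  a
   12  fab$aeeccdbcd  d

bf$adecbccead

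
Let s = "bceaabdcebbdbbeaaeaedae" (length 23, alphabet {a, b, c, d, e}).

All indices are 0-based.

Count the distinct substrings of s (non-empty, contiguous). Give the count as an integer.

249

rank→(start, suffix):
  0 → (3, 'aabdcebbdbbeaaeaedae')
  1 → (15, 'aaeaedae')
  2 → (4, 'abdcebbdbbeaaeaedae')
  3 → (21, 'ae')
  4 → (16, 'aeaedae')
  5 → (18, 'aedae')
  6 → (9, 'bbdbbeaaeaedae')
  7 → (12, 'bbeaaeaedae')
  8 → (0, 'bceaabdcebbdbbeaaeaedae')
  9 → (10, 'bdbbeaaeaedae')
  10 → (5, 'bdcebbdbbeaaeaedae')
  11 → (13, 'beaaeaedae')
  12 → (1, 'ceaabdcebbdbbeaaeaedae')
  13 → (7, 'cebbdbbeaaeaedae')
  14 → (20, 'dae')
  15 → (11, 'dbbeaaeaedae')
  16 → (6, 'dcebbdbbeaaeaedae')
  17 → (22, 'e')
  18 → (2, 'eaabdcebbdbbeaaeaedae')
  19 → (14, 'eaaeaedae')
  20 → (17, 'eaedae')
  21 → (8, 'ebbdbbeaaeaedae')
  22 → (19, 'edae')

SA = [3, 15, 4, 21, 16, 18, 9, 12, 0, 10, 5, 13, 1, 7, 20, 11, 6, 22, 2, 14, 17, 8, 19]
rank  pair      lcp
   1  s[3:],s[15:]  2  'aa'
   2  s[15:],s[4:]  1  'a'
   3  s[4:],s[21:]  1  'a'
   4  s[21:],s[16:]  2  'ae'
   5  s[16:],s[18:]  2  'ae'
   6  s[18:],s[9:]  0  ''
   7  s[9:],s[12:]  2  'bb'
   8  s[12:],s[0:]  1  'b'
   9  s[0:],s[10:]  1  'b'
  10  s[10:],s[5:]  2  'bd'
  11  s[5:],s[13:]  1  'b'
  12  s[13:],s[1:]  0  ''
  13  s[1:],s[7:]  2  'ce'
  14  s[7:],s[20:]  0  ''
  15  s[20:],s[11:]  1  'd'
  16  s[11:],s[6:]  1  'd'
  17  s[6:],s[22:]  0  ''
  18  s[22:],s[2:]  1  'e'
  19  s[2:],s[14:]  3  'eaa'
  20  s[14:],s[17:]  2  'ea'
  21  s[17:],s[8:]  1  'e'
  22  s[8:],s[19:]  1  'e'

n(n+1)/2 = 23·24/2 = 276
Σ LCP = 0 + 2 + 1 + 1 + 2 + 2 + 0 + 2 + 1 + 1 + 2 + 1 + 0 + 2 + 0 + 1 + 1 + 0 + 1 + 3 + 2 + 1 + 1 = 27
distinct = 276 − 27 = 249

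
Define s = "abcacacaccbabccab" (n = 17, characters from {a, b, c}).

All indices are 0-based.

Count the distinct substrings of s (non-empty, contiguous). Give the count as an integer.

123

rank | idx | suffix
   0 |  15 | ab
   1 |   0 | abcacacaccbabccab
   2 |  11 | abccab
   3 |   3 | acacaccbabccab
   4 |   5 | acaccbabccab
   5 |   7 | accbabccab
   6 |  16 | b
   7 |  10 | babccab
   8 |   1 | bcacacaccbabccab
   9 |  12 | bccab
  10 |  14 | cab
  11 |   2 | cacacaccbabccab
  12 |   4 | cacaccbabccab
  13 |   6 | caccbabccab
  14 |   9 | cbabccab
  15 |  13 | ccab
  16 |   8 | ccbabccab

SA = [15, 0, 11, 3, 5, 7, 16, 10, 1, 12, 14, 2, 4, 6, 9, 13, 8]
[i] adj suffixes → lcp
  [1] 15/0 → 2 ('ab')
  [2] 0/11 → 3 ('abc')
  [3] 11/3 → 1 ('a')
  [4] 3/5 → 4 ('acac')
  [5] 5/7 → 2 ('ac')
  [6] 7/16 → 0 ('')
  [7] 16/10 → 1 ('b')
  [8] 10/1 → 1 ('b')
  [9] 1/12 → 2 ('bc')
  [10] 12/14 → 0 ('')
  [11] 14/2 → 2 ('ca')
  [12] 2/4 → 5 ('cacac')
  [13] 4/6 → 3 ('cac')
  [14] 6/9 → 1 ('c')
  [15] 9/13 → 1 ('c')
  [16] 13/8 → 2 ('cc')

n(n+1)/2 = 17·18/2 = 153
Σ LCP = 0 + 2 + 3 + 1 + 4 + 2 + 0 + 1 + 1 + 2 + 0 + 2 + 5 + 3 + 1 + 1 + 2 = 30
distinct = 153 − 30 = 123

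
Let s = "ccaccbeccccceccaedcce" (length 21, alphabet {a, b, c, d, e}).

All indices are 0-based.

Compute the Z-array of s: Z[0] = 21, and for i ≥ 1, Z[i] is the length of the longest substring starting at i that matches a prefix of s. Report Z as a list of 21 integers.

Z[0]=21
i=1: i≥r, start 0; Z[1]=1 grow→box=[1,2)
i=2: i≥r, start 0; Z[2]=0
i=3: i≥r, start 0; Z[3]=2 grow→box=[3,5)
i=4: min(r-i=1, Z[1]=1)=1; Z[4]=1
i=5: i≥r, start 0; Z[5]=0
i=6: i≥r, start 0; Z[6]=0
i=7: i≥r, start 0; Z[7]=2 grow→box=[7,9)
i=8: min(r-i=1, Z[1]=1)=1; Z[8]=2 grow→box=[8,10)
i=9: min(r-i=1, Z[1]=1)=1; Z[9]=2 grow→box=[9,11)
i=10: min(r-i=1, Z[1]=1)=1; Z[10]=2 grow→box=[10,12)
i=11: min(r-i=1, Z[1]=1)=1; Z[11]=1
i=12: i≥r, start 0; Z[12]=0
i=13: i≥r, start 0; Z[13]=3 grow→box=[13,16)
i=14: min(r-i=2, Z[1]=1)=1; Z[14]=1
i=15: min(r-i=1, Z[2]=0)=0; Z[15]=0
i=16: i≥r, start 0; Z[16]=0
i=17: i≥r, start 0; Z[17]=0
i=18: i≥r, start 0; Z[18]=2 grow→box=[18,20)
i=19: min(r-i=1, Z[1]=1)=1; Z[19]=1
i=20: i≥r, start 0; Z[20]=0

[21, 1, 0, 2, 1, 0, 0, 2, 2, 2, 2, 1, 0, 3, 1, 0, 0, 0, 2, 1, 0]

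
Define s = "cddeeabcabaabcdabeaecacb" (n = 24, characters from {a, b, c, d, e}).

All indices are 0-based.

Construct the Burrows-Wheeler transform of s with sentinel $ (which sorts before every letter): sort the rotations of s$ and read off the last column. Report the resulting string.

bbceadcecaaaabeab$ccdebad

rank  rotation                   last
    0  $cddeeabcabaabcdabeaecacb  b
    1  aabcdabeaecacb$cddeeabcab  b
    2  abaabcdabeaecacb$cddeeabc  c
    3  abcabaabcdabeaecacb$cddee  e
    4  abcdabeaecacb$cddeeabcaba  a
    5  abeaecacb$cddeeabcabaabcd  d
    6  acb$cddeeabcabaabcdabeaec  c
    7  aecacb$cddeeabcabaabcdabe  e
    8  b$cddeeabcabaabcdabeaecac  c
    9  baabcdabeaecacb$cddeeabca  a
   10  bcabaabcdabeaecacb$cddeea  a
   11  bcdabeaecacb$cddeeabcabaa  a
   12  beaecacb$cddeeabcabaabcda  a
   13  cabaabcdabeaecacb$cddeeab  b
   14  cacb$cddeeabcabaabcdabeae  e
   15  cb$cddeeabcabaabcdabeaeca  a
   16  cdabeaecacb$cddeeabcabaab  b
   17  cddeeabcabaabcdabeaecacb$  $
   18  dabeaecacb$cddeeabcabaabc  c
   19  ddeeabcabaabcdabeaecacb$c  c
   20  deeabcabaabcdabeaecacb$cd  d
   21  eabcabaabcdabeaecacb$cdde  e
   22  eaecacb$cddeeabcabaabcdab  b
   23  ecacb$cddeeabcabaabcdabea  a
   24  eeabcabaabcdabeaecacb$cdd  d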